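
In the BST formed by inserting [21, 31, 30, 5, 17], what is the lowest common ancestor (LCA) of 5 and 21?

Tree insertion order: [21, 31, 30, 5, 17]
Tree (level-order array): [21, 5, 31, None, 17, 30]
In a BST, the LCA of p=5, q=21 is the first node v on the
root-to-leaf path with p <= v <= q (go left if both < v, right if both > v).
Walk from root:
  at 21: 5 <= 21 <= 21, this is the LCA
LCA = 21


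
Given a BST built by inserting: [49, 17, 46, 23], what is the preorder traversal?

Tree insertion order: [49, 17, 46, 23]
Tree (level-order array): [49, 17, None, None, 46, 23]
Preorder traversal: [49, 17, 46, 23]


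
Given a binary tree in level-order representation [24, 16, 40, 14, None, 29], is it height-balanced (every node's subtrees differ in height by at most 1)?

Tree (level-order array): [24, 16, 40, 14, None, 29]
Definition: a tree is height-balanced if, at every node, |h(left) - h(right)| <= 1 (empty subtree has height -1).
Bottom-up per-node check:
  node 14: h_left=-1, h_right=-1, diff=0 [OK], height=0
  node 16: h_left=0, h_right=-1, diff=1 [OK], height=1
  node 29: h_left=-1, h_right=-1, diff=0 [OK], height=0
  node 40: h_left=0, h_right=-1, diff=1 [OK], height=1
  node 24: h_left=1, h_right=1, diff=0 [OK], height=2
All nodes satisfy the balance condition.
Result: Balanced


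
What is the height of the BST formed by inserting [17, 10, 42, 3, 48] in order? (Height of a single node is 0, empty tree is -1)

Insertion order: [17, 10, 42, 3, 48]
Tree (level-order array): [17, 10, 42, 3, None, None, 48]
Compute height bottom-up (empty subtree = -1):
  height(3) = 1 + max(-1, -1) = 0
  height(10) = 1 + max(0, -1) = 1
  height(48) = 1 + max(-1, -1) = 0
  height(42) = 1 + max(-1, 0) = 1
  height(17) = 1 + max(1, 1) = 2
Height = 2


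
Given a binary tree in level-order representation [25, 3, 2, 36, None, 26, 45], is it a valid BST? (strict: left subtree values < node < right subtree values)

Level-order array: [25, 3, 2, 36, None, 26, 45]
Validate using subtree bounds (lo, hi): at each node, require lo < value < hi,
then recurse left with hi=value and right with lo=value.
Preorder trace (stopping at first violation):
  at node 25 with bounds (-inf, +inf): OK
  at node 3 with bounds (-inf, 25): OK
  at node 36 with bounds (-inf, 3): VIOLATION
Node 36 violates its bound: not (-inf < 36 < 3).
Result: Not a valid BST


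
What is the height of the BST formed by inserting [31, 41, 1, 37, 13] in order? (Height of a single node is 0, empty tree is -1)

Insertion order: [31, 41, 1, 37, 13]
Tree (level-order array): [31, 1, 41, None, 13, 37]
Compute height bottom-up (empty subtree = -1):
  height(13) = 1 + max(-1, -1) = 0
  height(1) = 1 + max(-1, 0) = 1
  height(37) = 1 + max(-1, -1) = 0
  height(41) = 1 + max(0, -1) = 1
  height(31) = 1 + max(1, 1) = 2
Height = 2


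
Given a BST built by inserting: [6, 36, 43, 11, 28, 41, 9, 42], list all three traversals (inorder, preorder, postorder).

Tree insertion order: [6, 36, 43, 11, 28, 41, 9, 42]
Tree (level-order array): [6, None, 36, 11, 43, 9, 28, 41, None, None, None, None, None, None, 42]
Inorder (L, root, R): [6, 9, 11, 28, 36, 41, 42, 43]
Preorder (root, L, R): [6, 36, 11, 9, 28, 43, 41, 42]
Postorder (L, R, root): [9, 28, 11, 42, 41, 43, 36, 6]


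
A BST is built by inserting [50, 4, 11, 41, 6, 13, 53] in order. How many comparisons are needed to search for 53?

Search path for 53: 50 -> 53
Found: True
Comparisons: 2


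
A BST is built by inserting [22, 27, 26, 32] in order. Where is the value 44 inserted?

Starting tree (level order): [22, None, 27, 26, 32]
Insertion path: 22 -> 27 -> 32
Result: insert 44 as right child of 32
Final tree (level order): [22, None, 27, 26, 32, None, None, None, 44]


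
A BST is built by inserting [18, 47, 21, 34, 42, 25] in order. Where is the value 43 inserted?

Starting tree (level order): [18, None, 47, 21, None, None, 34, 25, 42]
Insertion path: 18 -> 47 -> 21 -> 34 -> 42
Result: insert 43 as right child of 42
Final tree (level order): [18, None, 47, 21, None, None, 34, 25, 42, None, None, None, 43]


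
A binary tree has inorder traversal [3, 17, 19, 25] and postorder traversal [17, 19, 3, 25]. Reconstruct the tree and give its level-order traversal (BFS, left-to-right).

Inorder:   [3, 17, 19, 25]
Postorder: [17, 19, 3, 25]
Algorithm: postorder visits root last, so walk postorder right-to-left;
each value is the root of the current inorder slice — split it at that
value, recurse on the right subtree first, then the left.
Recursive splits:
  root=25; inorder splits into left=[3, 17, 19], right=[]
  root=3; inorder splits into left=[], right=[17, 19]
  root=19; inorder splits into left=[17], right=[]
  root=17; inorder splits into left=[], right=[]
Reconstructed level-order: [25, 3, 19, 17]


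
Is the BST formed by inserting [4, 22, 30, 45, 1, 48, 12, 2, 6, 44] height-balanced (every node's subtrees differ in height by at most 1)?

Tree (level-order array): [4, 1, 22, None, 2, 12, 30, None, None, 6, None, None, 45, None, None, 44, 48]
Definition: a tree is height-balanced if, at every node, |h(left) - h(right)| <= 1 (empty subtree has height -1).
Bottom-up per-node check:
  node 2: h_left=-1, h_right=-1, diff=0 [OK], height=0
  node 1: h_left=-1, h_right=0, diff=1 [OK], height=1
  node 6: h_left=-1, h_right=-1, diff=0 [OK], height=0
  node 12: h_left=0, h_right=-1, diff=1 [OK], height=1
  node 44: h_left=-1, h_right=-1, diff=0 [OK], height=0
  node 48: h_left=-1, h_right=-1, diff=0 [OK], height=0
  node 45: h_left=0, h_right=0, diff=0 [OK], height=1
  node 30: h_left=-1, h_right=1, diff=2 [FAIL (|-1-1|=2 > 1)], height=2
  node 22: h_left=1, h_right=2, diff=1 [OK], height=3
  node 4: h_left=1, h_right=3, diff=2 [FAIL (|1-3|=2 > 1)], height=4
Node 30 violates the condition: |-1 - 1| = 2 > 1.
Result: Not balanced


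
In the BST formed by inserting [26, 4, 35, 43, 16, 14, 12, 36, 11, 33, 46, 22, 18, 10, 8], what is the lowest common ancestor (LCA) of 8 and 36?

Tree insertion order: [26, 4, 35, 43, 16, 14, 12, 36, 11, 33, 46, 22, 18, 10, 8]
Tree (level-order array): [26, 4, 35, None, 16, 33, 43, 14, 22, None, None, 36, 46, 12, None, 18, None, None, None, None, None, 11, None, None, None, 10, None, 8]
In a BST, the LCA of p=8, q=36 is the first node v on the
root-to-leaf path with p <= v <= q (go left if both < v, right if both > v).
Walk from root:
  at 26: 8 <= 26 <= 36, this is the LCA
LCA = 26


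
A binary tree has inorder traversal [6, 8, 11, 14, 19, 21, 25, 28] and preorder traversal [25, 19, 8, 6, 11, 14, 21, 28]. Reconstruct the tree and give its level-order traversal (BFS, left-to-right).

Inorder:  [6, 8, 11, 14, 19, 21, 25, 28]
Preorder: [25, 19, 8, 6, 11, 14, 21, 28]
Algorithm: preorder visits root first, so consume preorder in order;
for each root, split the current inorder slice at that value into
left-subtree inorder and right-subtree inorder, then recurse.
Recursive splits:
  root=25; inorder splits into left=[6, 8, 11, 14, 19, 21], right=[28]
  root=19; inorder splits into left=[6, 8, 11, 14], right=[21]
  root=8; inorder splits into left=[6], right=[11, 14]
  root=6; inorder splits into left=[], right=[]
  root=11; inorder splits into left=[], right=[14]
  root=14; inorder splits into left=[], right=[]
  root=21; inorder splits into left=[], right=[]
  root=28; inorder splits into left=[], right=[]
Reconstructed level-order: [25, 19, 28, 8, 21, 6, 11, 14]


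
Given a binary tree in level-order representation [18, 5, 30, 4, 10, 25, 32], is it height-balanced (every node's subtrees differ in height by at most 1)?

Tree (level-order array): [18, 5, 30, 4, 10, 25, 32]
Definition: a tree is height-balanced if, at every node, |h(left) - h(right)| <= 1 (empty subtree has height -1).
Bottom-up per-node check:
  node 4: h_left=-1, h_right=-1, diff=0 [OK], height=0
  node 10: h_left=-1, h_right=-1, diff=0 [OK], height=0
  node 5: h_left=0, h_right=0, diff=0 [OK], height=1
  node 25: h_left=-1, h_right=-1, diff=0 [OK], height=0
  node 32: h_left=-1, h_right=-1, diff=0 [OK], height=0
  node 30: h_left=0, h_right=0, diff=0 [OK], height=1
  node 18: h_left=1, h_right=1, diff=0 [OK], height=2
All nodes satisfy the balance condition.
Result: Balanced


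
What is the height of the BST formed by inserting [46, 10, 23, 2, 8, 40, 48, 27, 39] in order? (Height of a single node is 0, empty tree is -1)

Insertion order: [46, 10, 23, 2, 8, 40, 48, 27, 39]
Tree (level-order array): [46, 10, 48, 2, 23, None, None, None, 8, None, 40, None, None, 27, None, None, 39]
Compute height bottom-up (empty subtree = -1):
  height(8) = 1 + max(-1, -1) = 0
  height(2) = 1 + max(-1, 0) = 1
  height(39) = 1 + max(-1, -1) = 0
  height(27) = 1 + max(-1, 0) = 1
  height(40) = 1 + max(1, -1) = 2
  height(23) = 1 + max(-1, 2) = 3
  height(10) = 1 + max(1, 3) = 4
  height(48) = 1 + max(-1, -1) = 0
  height(46) = 1 + max(4, 0) = 5
Height = 5


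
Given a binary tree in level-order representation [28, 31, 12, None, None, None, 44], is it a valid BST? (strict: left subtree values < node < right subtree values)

Level-order array: [28, 31, 12, None, None, None, 44]
Validate using subtree bounds (lo, hi): at each node, require lo < value < hi,
then recurse left with hi=value and right with lo=value.
Preorder trace (stopping at first violation):
  at node 28 with bounds (-inf, +inf): OK
  at node 31 with bounds (-inf, 28): VIOLATION
Node 31 violates its bound: not (-inf < 31 < 28).
Result: Not a valid BST


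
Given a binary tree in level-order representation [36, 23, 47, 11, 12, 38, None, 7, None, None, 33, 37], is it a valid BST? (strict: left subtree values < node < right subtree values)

Level-order array: [36, 23, 47, 11, 12, 38, None, 7, None, None, 33, 37]
Validate using subtree bounds (lo, hi): at each node, require lo < value < hi,
then recurse left with hi=value and right with lo=value.
Preorder trace (stopping at first violation):
  at node 36 with bounds (-inf, +inf): OK
  at node 23 with bounds (-inf, 36): OK
  at node 11 with bounds (-inf, 23): OK
  at node 7 with bounds (-inf, 11): OK
  at node 12 with bounds (23, 36): VIOLATION
Node 12 violates its bound: not (23 < 12 < 36).
Result: Not a valid BST


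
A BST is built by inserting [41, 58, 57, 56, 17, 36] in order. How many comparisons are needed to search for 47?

Search path for 47: 41 -> 58 -> 57 -> 56
Found: False
Comparisons: 4


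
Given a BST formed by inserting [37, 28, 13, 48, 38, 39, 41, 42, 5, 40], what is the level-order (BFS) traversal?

Tree insertion order: [37, 28, 13, 48, 38, 39, 41, 42, 5, 40]
Tree (level-order array): [37, 28, 48, 13, None, 38, None, 5, None, None, 39, None, None, None, 41, 40, 42]
BFS from the root, enqueuing left then right child of each popped node:
  queue [37] -> pop 37, enqueue [28, 48], visited so far: [37]
  queue [28, 48] -> pop 28, enqueue [13], visited so far: [37, 28]
  queue [48, 13] -> pop 48, enqueue [38], visited so far: [37, 28, 48]
  queue [13, 38] -> pop 13, enqueue [5], visited so far: [37, 28, 48, 13]
  queue [38, 5] -> pop 38, enqueue [39], visited so far: [37, 28, 48, 13, 38]
  queue [5, 39] -> pop 5, enqueue [none], visited so far: [37, 28, 48, 13, 38, 5]
  queue [39] -> pop 39, enqueue [41], visited so far: [37, 28, 48, 13, 38, 5, 39]
  queue [41] -> pop 41, enqueue [40, 42], visited so far: [37, 28, 48, 13, 38, 5, 39, 41]
  queue [40, 42] -> pop 40, enqueue [none], visited so far: [37, 28, 48, 13, 38, 5, 39, 41, 40]
  queue [42] -> pop 42, enqueue [none], visited so far: [37, 28, 48, 13, 38, 5, 39, 41, 40, 42]
Result: [37, 28, 48, 13, 38, 5, 39, 41, 40, 42]


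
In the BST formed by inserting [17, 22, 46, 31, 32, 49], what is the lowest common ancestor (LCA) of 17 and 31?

Tree insertion order: [17, 22, 46, 31, 32, 49]
Tree (level-order array): [17, None, 22, None, 46, 31, 49, None, 32]
In a BST, the LCA of p=17, q=31 is the first node v on the
root-to-leaf path with p <= v <= q (go left if both < v, right if both > v).
Walk from root:
  at 17: 17 <= 17 <= 31, this is the LCA
LCA = 17


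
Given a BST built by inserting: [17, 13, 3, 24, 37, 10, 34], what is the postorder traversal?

Tree insertion order: [17, 13, 3, 24, 37, 10, 34]
Tree (level-order array): [17, 13, 24, 3, None, None, 37, None, 10, 34]
Postorder traversal: [10, 3, 13, 34, 37, 24, 17]


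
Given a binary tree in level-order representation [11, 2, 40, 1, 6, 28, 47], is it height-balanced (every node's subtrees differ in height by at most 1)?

Tree (level-order array): [11, 2, 40, 1, 6, 28, 47]
Definition: a tree is height-balanced if, at every node, |h(left) - h(right)| <= 1 (empty subtree has height -1).
Bottom-up per-node check:
  node 1: h_left=-1, h_right=-1, diff=0 [OK], height=0
  node 6: h_left=-1, h_right=-1, diff=0 [OK], height=0
  node 2: h_left=0, h_right=0, diff=0 [OK], height=1
  node 28: h_left=-1, h_right=-1, diff=0 [OK], height=0
  node 47: h_left=-1, h_right=-1, diff=0 [OK], height=0
  node 40: h_left=0, h_right=0, diff=0 [OK], height=1
  node 11: h_left=1, h_right=1, diff=0 [OK], height=2
All nodes satisfy the balance condition.
Result: Balanced


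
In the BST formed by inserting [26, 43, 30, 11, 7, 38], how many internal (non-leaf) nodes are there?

Tree built from: [26, 43, 30, 11, 7, 38]
Tree (level-order array): [26, 11, 43, 7, None, 30, None, None, None, None, 38]
Rule: An internal node has at least one child.
Per-node child counts:
  node 26: 2 child(ren)
  node 11: 1 child(ren)
  node 7: 0 child(ren)
  node 43: 1 child(ren)
  node 30: 1 child(ren)
  node 38: 0 child(ren)
Matching nodes: [26, 11, 43, 30]
Count of internal (non-leaf) nodes: 4


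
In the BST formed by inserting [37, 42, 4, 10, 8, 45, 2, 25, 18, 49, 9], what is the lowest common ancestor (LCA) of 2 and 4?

Tree insertion order: [37, 42, 4, 10, 8, 45, 2, 25, 18, 49, 9]
Tree (level-order array): [37, 4, 42, 2, 10, None, 45, None, None, 8, 25, None, 49, None, 9, 18]
In a BST, the LCA of p=2, q=4 is the first node v on the
root-to-leaf path with p <= v <= q (go left if both < v, right if both > v).
Walk from root:
  at 37: both 2 and 4 < 37, go left
  at 4: 2 <= 4 <= 4, this is the LCA
LCA = 4


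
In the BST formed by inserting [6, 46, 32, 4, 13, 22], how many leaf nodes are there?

Tree built from: [6, 46, 32, 4, 13, 22]
Tree (level-order array): [6, 4, 46, None, None, 32, None, 13, None, None, 22]
Rule: A leaf has 0 children.
Per-node child counts:
  node 6: 2 child(ren)
  node 4: 0 child(ren)
  node 46: 1 child(ren)
  node 32: 1 child(ren)
  node 13: 1 child(ren)
  node 22: 0 child(ren)
Matching nodes: [4, 22]
Count of leaf nodes: 2


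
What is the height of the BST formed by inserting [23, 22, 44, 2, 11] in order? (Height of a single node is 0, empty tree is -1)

Insertion order: [23, 22, 44, 2, 11]
Tree (level-order array): [23, 22, 44, 2, None, None, None, None, 11]
Compute height bottom-up (empty subtree = -1):
  height(11) = 1 + max(-1, -1) = 0
  height(2) = 1 + max(-1, 0) = 1
  height(22) = 1 + max(1, -1) = 2
  height(44) = 1 + max(-1, -1) = 0
  height(23) = 1 + max(2, 0) = 3
Height = 3


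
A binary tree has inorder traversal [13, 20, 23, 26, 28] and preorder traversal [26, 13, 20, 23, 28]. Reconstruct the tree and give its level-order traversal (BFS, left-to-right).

Inorder:  [13, 20, 23, 26, 28]
Preorder: [26, 13, 20, 23, 28]
Algorithm: preorder visits root first, so consume preorder in order;
for each root, split the current inorder slice at that value into
left-subtree inorder and right-subtree inorder, then recurse.
Recursive splits:
  root=26; inorder splits into left=[13, 20, 23], right=[28]
  root=13; inorder splits into left=[], right=[20, 23]
  root=20; inorder splits into left=[], right=[23]
  root=23; inorder splits into left=[], right=[]
  root=28; inorder splits into left=[], right=[]
Reconstructed level-order: [26, 13, 28, 20, 23]


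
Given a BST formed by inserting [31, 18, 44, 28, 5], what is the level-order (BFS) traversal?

Tree insertion order: [31, 18, 44, 28, 5]
Tree (level-order array): [31, 18, 44, 5, 28]
BFS from the root, enqueuing left then right child of each popped node:
  queue [31] -> pop 31, enqueue [18, 44], visited so far: [31]
  queue [18, 44] -> pop 18, enqueue [5, 28], visited so far: [31, 18]
  queue [44, 5, 28] -> pop 44, enqueue [none], visited so far: [31, 18, 44]
  queue [5, 28] -> pop 5, enqueue [none], visited so far: [31, 18, 44, 5]
  queue [28] -> pop 28, enqueue [none], visited so far: [31, 18, 44, 5, 28]
Result: [31, 18, 44, 5, 28]


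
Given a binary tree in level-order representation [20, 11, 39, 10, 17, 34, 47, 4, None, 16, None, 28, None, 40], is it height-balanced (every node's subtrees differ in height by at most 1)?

Tree (level-order array): [20, 11, 39, 10, 17, 34, 47, 4, None, 16, None, 28, None, 40]
Definition: a tree is height-balanced if, at every node, |h(left) - h(right)| <= 1 (empty subtree has height -1).
Bottom-up per-node check:
  node 4: h_left=-1, h_right=-1, diff=0 [OK], height=0
  node 10: h_left=0, h_right=-1, diff=1 [OK], height=1
  node 16: h_left=-1, h_right=-1, diff=0 [OK], height=0
  node 17: h_left=0, h_right=-1, diff=1 [OK], height=1
  node 11: h_left=1, h_right=1, diff=0 [OK], height=2
  node 28: h_left=-1, h_right=-1, diff=0 [OK], height=0
  node 34: h_left=0, h_right=-1, diff=1 [OK], height=1
  node 40: h_left=-1, h_right=-1, diff=0 [OK], height=0
  node 47: h_left=0, h_right=-1, diff=1 [OK], height=1
  node 39: h_left=1, h_right=1, diff=0 [OK], height=2
  node 20: h_left=2, h_right=2, diff=0 [OK], height=3
All nodes satisfy the balance condition.
Result: Balanced


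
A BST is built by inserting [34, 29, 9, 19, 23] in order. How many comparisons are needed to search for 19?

Search path for 19: 34 -> 29 -> 9 -> 19
Found: True
Comparisons: 4


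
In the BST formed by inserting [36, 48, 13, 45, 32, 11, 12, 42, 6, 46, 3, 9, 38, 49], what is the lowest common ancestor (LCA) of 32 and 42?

Tree insertion order: [36, 48, 13, 45, 32, 11, 12, 42, 6, 46, 3, 9, 38, 49]
Tree (level-order array): [36, 13, 48, 11, 32, 45, 49, 6, 12, None, None, 42, 46, None, None, 3, 9, None, None, 38]
In a BST, the LCA of p=32, q=42 is the first node v on the
root-to-leaf path with p <= v <= q (go left if both < v, right if both > v).
Walk from root:
  at 36: 32 <= 36 <= 42, this is the LCA
LCA = 36


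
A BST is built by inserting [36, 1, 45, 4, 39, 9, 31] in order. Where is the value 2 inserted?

Starting tree (level order): [36, 1, 45, None, 4, 39, None, None, 9, None, None, None, 31]
Insertion path: 36 -> 1 -> 4
Result: insert 2 as left child of 4
Final tree (level order): [36, 1, 45, None, 4, 39, None, 2, 9, None, None, None, None, None, 31]


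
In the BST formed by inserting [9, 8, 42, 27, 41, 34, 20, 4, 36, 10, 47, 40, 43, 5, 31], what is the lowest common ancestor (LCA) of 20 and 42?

Tree insertion order: [9, 8, 42, 27, 41, 34, 20, 4, 36, 10, 47, 40, 43, 5, 31]
Tree (level-order array): [9, 8, 42, 4, None, 27, 47, None, 5, 20, 41, 43, None, None, None, 10, None, 34, None, None, None, None, None, 31, 36, None, None, None, 40]
In a BST, the LCA of p=20, q=42 is the first node v on the
root-to-leaf path with p <= v <= q (go left if both < v, right if both > v).
Walk from root:
  at 9: both 20 and 42 > 9, go right
  at 42: 20 <= 42 <= 42, this is the LCA
LCA = 42


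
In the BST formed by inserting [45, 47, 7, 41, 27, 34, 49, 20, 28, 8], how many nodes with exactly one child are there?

Tree built from: [45, 47, 7, 41, 27, 34, 49, 20, 28, 8]
Tree (level-order array): [45, 7, 47, None, 41, None, 49, 27, None, None, None, 20, 34, 8, None, 28]
Rule: These are nodes with exactly 1 non-null child.
Per-node child counts:
  node 45: 2 child(ren)
  node 7: 1 child(ren)
  node 41: 1 child(ren)
  node 27: 2 child(ren)
  node 20: 1 child(ren)
  node 8: 0 child(ren)
  node 34: 1 child(ren)
  node 28: 0 child(ren)
  node 47: 1 child(ren)
  node 49: 0 child(ren)
Matching nodes: [7, 41, 20, 34, 47]
Count of nodes with exactly one child: 5


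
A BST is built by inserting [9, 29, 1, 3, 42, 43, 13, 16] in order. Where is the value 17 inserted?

Starting tree (level order): [9, 1, 29, None, 3, 13, 42, None, None, None, 16, None, 43]
Insertion path: 9 -> 29 -> 13 -> 16
Result: insert 17 as right child of 16
Final tree (level order): [9, 1, 29, None, 3, 13, 42, None, None, None, 16, None, 43, None, 17]


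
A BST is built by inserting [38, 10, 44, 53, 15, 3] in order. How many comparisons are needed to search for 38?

Search path for 38: 38
Found: True
Comparisons: 1


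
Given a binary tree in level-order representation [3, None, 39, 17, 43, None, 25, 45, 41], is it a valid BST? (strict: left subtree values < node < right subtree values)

Level-order array: [3, None, 39, 17, 43, None, 25, 45, 41]
Validate using subtree bounds (lo, hi): at each node, require lo < value < hi,
then recurse left with hi=value and right with lo=value.
Preorder trace (stopping at first violation):
  at node 3 with bounds (-inf, +inf): OK
  at node 39 with bounds (3, +inf): OK
  at node 17 with bounds (3, 39): OK
  at node 25 with bounds (17, 39): OK
  at node 43 with bounds (39, +inf): OK
  at node 45 with bounds (39, 43): VIOLATION
Node 45 violates its bound: not (39 < 45 < 43).
Result: Not a valid BST


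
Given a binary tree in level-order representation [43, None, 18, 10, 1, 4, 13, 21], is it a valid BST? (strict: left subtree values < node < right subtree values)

Level-order array: [43, None, 18, 10, 1, 4, 13, 21]
Validate using subtree bounds (lo, hi): at each node, require lo < value < hi,
then recurse left with hi=value and right with lo=value.
Preorder trace (stopping at first violation):
  at node 43 with bounds (-inf, +inf): OK
  at node 18 with bounds (43, +inf): VIOLATION
Node 18 violates its bound: not (43 < 18 < +inf).
Result: Not a valid BST


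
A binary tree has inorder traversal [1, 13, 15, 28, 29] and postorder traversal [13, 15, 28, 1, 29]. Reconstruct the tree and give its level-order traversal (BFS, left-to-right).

Inorder:   [1, 13, 15, 28, 29]
Postorder: [13, 15, 28, 1, 29]
Algorithm: postorder visits root last, so walk postorder right-to-left;
each value is the root of the current inorder slice — split it at that
value, recurse on the right subtree first, then the left.
Recursive splits:
  root=29; inorder splits into left=[1, 13, 15, 28], right=[]
  root=1; inorder splits into left=[], right=[13, 15, 28]
  root=28; inorder splits into left=[13, 15], right=[]
  root=15; inorder splits into left=[13], right=[]
  root=13; inorder splits into left=[], right=[]
Reconstructed level-order: [29, 1, 28, 15, 13]


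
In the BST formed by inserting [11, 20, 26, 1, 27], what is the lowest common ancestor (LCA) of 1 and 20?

Tree insertion order: [11, 20, 26, 1, 27]
Tree (level-order array): [11, 1, 20, None, None, None, 26, None, 27]
In a BST, the LCA of p=1, q=20 is the first node v on the
root-to-leaf path with p <= v <= q (go left if both < v, right if both > v).
Walk from root:
  at 11: 1 <= 11 <= 20, this is the LCA
LCA = 11


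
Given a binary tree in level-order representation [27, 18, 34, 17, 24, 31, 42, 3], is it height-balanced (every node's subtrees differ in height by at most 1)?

Tree (level-order array): [27, 18, 34, 17, 24, 31, 42, 3]
Definition: a tree is height-balanced if, at every node, |h(left) - h(right)| <= 1 (empty subtree has height -1).
Bottom-up per-node check:
  node 3: h_left=-1, h_right=-1, diff=0 [OK], height=0
  node 17: h_left=0, h_right=-1, diff=1 [OK], height=1
  node 24: h_left=-1, h_right=-1, diff=0 [OK], height=0
  node 18: h_left=1, h_right=0, diff=1 [OK], height=2
  node 31: h_left=-1, h_right=-1, diff=0 [OK], height=0
  node 42: h_left=-1, h_right=-1, diff=0 [OK], height=0
  node 34: h_left=0, h_right=0, diff=0 [OK], height=1
  node 27: h_left=2, h_right=1, diff=1 [OK], height=3
All nodes satisfy the balance condition.
Result: Balanced


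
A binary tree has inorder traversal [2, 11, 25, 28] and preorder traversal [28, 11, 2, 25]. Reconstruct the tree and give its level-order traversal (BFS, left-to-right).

Inorder:  [2, 11, 25, 28]
Preorder: [28, 11, 2, 25]
Algorithm: preorder visits root first, so consume preorder in order;
for each root, split the current inorder slice at that value into
left-subtree inorder and right-subtree inorder, then recurse.
Recursive splits:
  root=28; inorder splits into left=[2, 11, 25], right=[]
  root=11; inorder splits into left=[2], right=[25]
  root=2; inorder splits into left=[], right=[]
  root=25; inorder splits into left=[], right=[]
Reconstructed level-order: [28, 11, 2, 25]


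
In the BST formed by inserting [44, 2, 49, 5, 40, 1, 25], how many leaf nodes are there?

Tree built from: [44, 2, 49, 5, 40, 1, 25]
Tree (level-order array): [44, 2, 49, 1, 5, None, None, None, None, None, 40, 25]
Rule: A leaf has 0 children.
Per-node child counts:
  node 44: 2 child(ren)
  node 2: 2 child(ren)
  node 1: 0 child(ren)
  node 5: 1 child(ren)
  node 40: 1 child(ren)
  node 25: 0 child(ren)
  node 49: 0 child(ren)
Matching nodes: [1, 25, 49]
Count of leaf nodes: 3


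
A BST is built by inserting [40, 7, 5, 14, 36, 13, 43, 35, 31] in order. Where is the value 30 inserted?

Starting tree (level order): [40, 7, 43, 5, 14, None, None, None, None, 13, 36, None, None, 35, None, 31]
Insertion path: 40 -> 7 -> 14 -> 36 -> 35 -> 31
Result: insert 30 as left child of 31
Final tree (level order): [40, 7, 43, 5, 14, None, None, None, None, 13, 36, None, None, 35, None, 31, None, 30]


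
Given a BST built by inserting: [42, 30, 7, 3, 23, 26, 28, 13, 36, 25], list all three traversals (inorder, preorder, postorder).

Tree insertion order: [42, 30, 7, 3, 23, 26, 28, 13, 36, 25]
Tree (level-order array): [42, 30, None, 7, 36, 3, 23, None, None, None, None, 13, 26, None, None, 25, 28]
Inorder (L, root, R): [3, 7, 13, 23, 25, 26, 28, 30, 36, 42]
Preorder (root, L, R): [42, 30, 7, 3, 23, 13, 26, 25, 28, 36]
Postorder (L, R, root): [3, 13, 25, 28, 26, 23, 7, 36, 30, 42]


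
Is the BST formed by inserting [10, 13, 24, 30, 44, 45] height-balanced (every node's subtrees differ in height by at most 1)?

Tree (level-order array): [10, None, 13, None, 24, None, 30, None, 44, None, 45]
Definition: a tree is height-balanced if, at every node, |h(left) - h(right)| <= 1 (empty subtree has height -1).
Bottom-up per-node check:
  node 45: h_left=-1, h_right=-1, diff=0 [OK], height=0
  node 44: h_left=-1, h_right=0, diff=1 [OK], height=1
  node 30: h_left=-1, h_right=1, diff=2 [FAIL (|-1-1|=2 > 1)], height=2
  node 24: h_left=-1, h_right=2, diff=3 [FAIL (|-1-2|=3 > 1)], height=3
  node 13: h_left=-1, h_right=3, diff=4 [FAIL (|-1-3|=4 > 1)], height=4
  node 10: h_left=-1, h_right=4, diff=5 [FAIL (|-1-4|=5 > 1)], height=5
Node 30 violates the condition: |-1 - 1| = 2 > 1.
Result: Not balanced


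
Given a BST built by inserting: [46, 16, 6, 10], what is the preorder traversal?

Tree insertion order: [46, 16, 6, 10]
Tree (level-order array): [46, 16, None, 6, None, None, 10]
Preorder traversal: [46, 16, 6, 10]


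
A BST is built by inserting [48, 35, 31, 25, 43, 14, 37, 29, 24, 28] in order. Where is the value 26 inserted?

Starting tree (level order): [48, 35, None, 31, 43, 25, None, 37, None, 14, 29, None, None, None, 24, 28]
Insertion path: 48 -> 35 -> 31 -> 25 -> 29 -> 28
Result: insert 26 as left child of 28
Final tree (level order): [48, 35, None, 31, 43, 25, None, 37, None, 14, 29, None, None, None, 24, 28, None, None, None, 26]


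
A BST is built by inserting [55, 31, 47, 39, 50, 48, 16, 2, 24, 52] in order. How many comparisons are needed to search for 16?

Search path for 16: 55 -> 31 -> 16
Found: True
Comparisons: 3


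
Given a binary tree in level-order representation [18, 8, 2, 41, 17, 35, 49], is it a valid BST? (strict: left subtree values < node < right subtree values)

Level-order array: [18, 8, 2, 41, 17, 35, 49]
Validate using subtree bounds (lo, hi): at each node, require lo < value < hi,
then recurse left with hi=value and right with lo=value.
Preorder trace (stopping at first violation):
  at node 18 with bounds (-inf, +inf): OK
  at node 8 with bounds (-inf, 18): OK
  at node 41 with bounds (-inf, 8): VIOLATION
Node 41 violates its bound: not (-inf < 41 < 8).
Result: Not a valid BST


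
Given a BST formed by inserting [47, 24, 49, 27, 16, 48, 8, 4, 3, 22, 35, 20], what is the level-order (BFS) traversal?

Tree insertion order: [47, 24, 49, 27, 16, 48, 8, 4, 3, 22, 35, 20]
Tree (level-order array): [47, 24, 49, 16, 27, 48, None, 8, 22, None, 35, None, None, 4, None, 20, None, None, None, 3]
BFS from the root, enqueuing left then right child of each popped node:
  queue [47] -> pop 47, enqueue [24, 49], visited so far: [47]
  queue [24, 49] -> pop 24, enqueue [16, 27], visited so far: [47, 24]
  queue [49, 16, 27] -> pop 49, enqueue [48], visited so far: [47, 24, 49]
  queue [16, 27, 48] -> pop 16, enqueue [8, 22], visited so far: [47, 24, 49, 16]
  queue [27, 48, 8, 22] -> pop 27, enqueue [35], visited so far: [47, 24, 49, 16, 27]
  queue [48, 8, 22, 35] -> pop 48, enqueue [none], visited so far: [47, 24, 49, 16, 27, 48]
  queue [8, 22, 35] -> pop 8, enqueue [4], visited so far: [47, 24, 49, 16, 27, 48, 8]
  queue [22, 35, 4] -> pop 22, enqueue [20], visited so far: [47, 24, 49, 16, 27, 48, 8, 22]
  queue [35, 4, 20] -> pop 35, enqueue [none], visited so far: [47, 24, 49, 16, 27, 48, 8, 22, 35]
  queue [4, 20] -> pop 4, enqueue [3], visited so far: [47, 24, 49, 16, 27, 48, 8, 22, 35, 4]
  queue [20, 3] -> pop 20, enqueue [none], visited so far: [47, 24, 49, 16, 27, 48, 8, 22, 35, 4, 20]
  queue [3] -> pop 3, enqueue [none], visited so far: [47, 24, 49, 16, 27, 48, 8, 22, 35, 4, 20, 3]
Result: [47, 24, 49, 16, 27, 48, 8, 22, 35, 4, 20, 3]


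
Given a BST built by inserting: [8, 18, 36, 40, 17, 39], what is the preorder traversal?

Tree insertion order: [8, 18, 36, 40, 17, 39]
Tree (level-order array): [8, None, 18, 17, 36, None, None, None, 40, 39]
Preorder traversal: [8, 18, 17, 36, 40, 39]


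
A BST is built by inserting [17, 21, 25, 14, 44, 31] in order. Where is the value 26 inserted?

Starting tree (level order): [17, 14, 21, None, None, None, 25, None, 44, 31]
Insertion path: 17 -> 21 -> 25 -> 44 -> 31
Result: insert 26 as left child of 31
Final tree (level order): [17, 14, 21, None, None, None, 25, None, 44, 31, None, 26]


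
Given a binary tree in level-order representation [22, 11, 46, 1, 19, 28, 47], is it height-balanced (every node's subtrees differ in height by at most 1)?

Tree (level-order array): [22, 11, 46, 1, 19, 28, 47]
Definition: a tree is height-balanced if, at every node, |h(left) - h(right)| <= 1 (empty subtree has height -1).
Bottom-up per-node check:
  node 1: h_left=-1, h_right=-1, diff=0 [OK], height=0
  node 19: h_left=-1, h_right=-1, diff=0 [OK], height=0
  node 11: h_left=0, h_right=0, diff=0 [OK], height=1
  node 28: h_left=-1, h_right=-1, diff=0 [OK], height=0
  node 47: h_left=-1, h_right=-1, diff=0 [OK], height=0
  node 46: h_left=0, h_right=0, diff=0 [OK], height=1
  node 22: h_left=1, h_right=1, diff=0 [OK], height=2
All nodes satisfy the balance condition.
Result: Balanced


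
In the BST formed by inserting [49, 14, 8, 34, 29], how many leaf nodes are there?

Tree built from: [49, 14, 8, 34, 29]
Tree (level-order array): [49, 14, None, 8, 34, None, None, 29]
Rule: A leaf has 0 children.
Per-node child counts:
  node 49: 1 child(ren)
  node 14: 2 child(ren)
  node 8: 0 child(ren)
  node 34: 1 child(ren)
  node 29: 0 child(ren)
Matching nodes: [8, 29]
Count of leaf nodes: 2


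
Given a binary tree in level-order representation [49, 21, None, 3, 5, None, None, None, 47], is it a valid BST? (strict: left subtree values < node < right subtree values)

Level-order array: [49, 21, None, 3, 5, None, None, None, 47]
Validate using subtree bounds (lo, hi): at each node, require lo < value < hi,
then recurse left with hi=value and right with lo=value.
Preorder trace (stopping at first violation):
  at node 49 with bounds (-inf, +inf): OK
  at node 21 with bounds (-inf, 49): OK
  at node 3 with bounds (-inf, 21): OK
  at node 5 with bounds (21, 49): VIOLATION
Node 5 violates its bound: not (21 < 5 < 49).
Result: Not a valid BST


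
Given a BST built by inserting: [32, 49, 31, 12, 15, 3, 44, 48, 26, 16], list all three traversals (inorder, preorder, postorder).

Tree insertion order: [32, 49, 31, 12, 15, 3, 44, 48, 26, 16]
Tree (level-order array): [32, 31, 49, 12, None, 44, None, 3, 15, None, 48, None, None, None, 26, None, None, 16]
Inorder (L, root, R): [3, 12, 15, 16, 26, 31, 32, 44, 48, 49]
Preorder (root, L, R): [32, 31, 12, 3, 15, 26, 16, 49, 44, 48]
Postorder (L, R, root): [3, 16, 26, 15, 12, 31, 48, 44, 49, 32]


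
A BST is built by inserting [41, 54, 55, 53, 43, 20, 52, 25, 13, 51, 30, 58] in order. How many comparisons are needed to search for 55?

Search path for 55: 41 -> 54 -> 55
Found: True
Comparisons: 3


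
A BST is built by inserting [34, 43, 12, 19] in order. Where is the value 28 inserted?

Starting tree (level order): [34, 12, 43, None, 19]
Insertion path: 34 -> 12 -> 19
Result: insert 28 as right child of 19
Final tree (level order): [34, 12, 43, None, 19, None, None, None, 28]


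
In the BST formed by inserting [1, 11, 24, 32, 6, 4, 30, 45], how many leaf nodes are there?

Tree built from: [1, 11, 24, 32, 6, 4, 30, 45]
Tree (level-order array): [1, None, 11, 6, 24, 4, None, None, 32, None, None, 30, 45]
Rule: A leaf has 0 children.
Per-node child counts:
  node 1: 1 child(ren)
  node 11: 2 child(ren)
  node 6: 1 child(ren)
  node 4: 0 child(ren)
  node 24: 1 child(ren)
  node 32: 2 child(ren)
  node 30: 0 child(ren)
  node 45: 0 child(ren)
Matching nodes: [4, 30, 45]
Count of leaf nodes: 3


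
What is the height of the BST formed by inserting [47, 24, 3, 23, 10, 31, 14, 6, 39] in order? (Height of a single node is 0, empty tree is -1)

Insertion order: [47, 24, 3, 23, 10, 31, 14, 6, 39]
Tree (level-order array): [47, 24, None, 3, 31, None, 23, None, 39, 10, None, None, None, 6, 14]
Compute height bottom-up (empty subtree = -1):
  height(6) = 1 + max(-1, -1) = 0
  height(14) = 1 + max(-1, -1) = 0
  height(10) = 1 + max(0, 0) = 1
  height(23) = 1 + max(1, -1) = 2
  height(3) = 1 + max(-1, 2) = 3
  height(39) = 1 + max(-1, -1) = 0
  height(31) = 1 + max(-1, 0) = 1
  height(24) = 1 + max(3, 1) = 4
  height(47) = 1 + max(4, -1) = 5
Height = 5


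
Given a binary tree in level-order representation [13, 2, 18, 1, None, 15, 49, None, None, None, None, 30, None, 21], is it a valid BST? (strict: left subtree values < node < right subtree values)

Level-order array: [13, 2, 18, 1, None, 15, 49, None, None, None, None, 30, None, 21]
Validate using subtree bounds (lo, hi): at each node, require lo < value < hi,
then recurse left with hi=value and right with lo=value.
Preorder trace (stopping at first violation):
  at node 13 with bounds (-inf, +inf): OK
  at node 2 with bounds (-inf, 13): OK
  at node 1 with bounds (-inf, 2): OK
  at node 18 with bounds (13, +inf): OK
  at node 15 with bounds (13, 18): OK
  at node 49 with bounds (18, +inf): OK
  at node 30 with bounds (18, 49): OK
  at node 21 with bounds (18, 30): OK
No violation found at any node.
Result: Valid BST


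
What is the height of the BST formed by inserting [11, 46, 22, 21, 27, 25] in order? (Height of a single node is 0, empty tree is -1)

Insertion order: [11, 46, 22, 21, 27, 25]
Tree (level-order array): [11, None, 46, 22, None, 21, 27, None, None, 25]
Compute height bottom-up (empty subtree = -1):
  height(21) = 1 + max(-1, -1) = 0
  height(25) = 1 + max(-1, -1) = 0
  height(27) = 1 + max(0, -1) = 1
  height(22) = 1 + max(0, 1) = 2
  height(46) = 1 + max(2, -1) = 3
  height(11) = 1 + max(-1, 3) = 4
Height = 4


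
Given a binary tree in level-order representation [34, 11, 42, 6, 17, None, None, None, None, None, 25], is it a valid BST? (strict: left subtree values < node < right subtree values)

Level-order array: [34, 11, 42, 6, 17, None, None, None, None, None, 25]
Validate using subtree bounds (lo, hi): at each node, require lo < value < hi,
then recurse left with hi=value and right with lo=value.
Preorder trace (stopping at first violation):
  at node 34 with bounds (-inf, +inf): OK
  at node 11 with bounds (-inf, 34): OK
  at node 6 with bounds (-inf, 11): OK
  at node 17 with bounds (11, 34): OK
  at node 25 with bounds (17, 34): OK
  at node 42 with bounds (34, +inf): OK
No violation found at any node.
Result: Valid BST


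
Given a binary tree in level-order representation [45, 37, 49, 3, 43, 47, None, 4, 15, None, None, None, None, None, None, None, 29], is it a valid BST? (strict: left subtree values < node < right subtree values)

Level-order array: [45, 37, 49, 3, 43, 47, None, 4, 15, None, None, None, None, None, None, None, 29]
Validate using subtree bounds (lo, hi): at each node, require lo < value < hi,
then recurse left with hi=value and right with lo=value.
Preorder trace (stopping at first violation):
  at node 45 with bounds (-inf, +inf): OK
  at node 37 with bounds (-inf, 45): OK
  at node 3 with bounds (-inf, 37): OK
  at node 4 with bounds (-inf, 3): VIOLATION
Node 4 violates its bound: not (-inf < 4 < 3).
Result: Not a valid BST


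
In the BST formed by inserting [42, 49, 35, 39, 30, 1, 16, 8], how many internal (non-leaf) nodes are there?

Tree built from: [42, 49, 35, 39, 30, 1, 16, 8]
Tree (level-order array): [42, 35, 49, 30, 39, None, None, 1, None, None, None, None, 16, 8]
Rule: An internal node has at least one child.
Per-node child counts:
  node 42: 2 child(ren)
  node 35: 2 child(ren)
  node 30: 1 child(ren)
  node 1: 1 child(ren)
  node 16: 1 child(ren)
  node 8: 0 child(ren)
  node 39: 0 child(ren)
  node 49: 0 child(ren)
Matching nodes: [42, 35, 30, 1, 16]
Count of internal (non-leaf) nodes: 5


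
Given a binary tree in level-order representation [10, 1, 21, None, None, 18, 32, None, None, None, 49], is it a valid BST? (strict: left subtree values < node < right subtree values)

Level-order array: [10, 1, 21, None, None, 18, 32, None, None, None, 49]
Validate using subtree bounds (lo, hi): at each node, require lo < value < hi,
then recurse left with hi=value and right with lo=value.
Preorder trace (stopping at first violation):
  at node 10 with bounds (-inf, +inf): OK
  at node 1 with bounds (-inf, 10): OK
  at node 21 with bounds (10, +inf): OK
  at node 18 with bounds (10, 21): OK
  at node 32 with bounds (21, +inf): OK
  at node 49 with bounds (32, +inf): OK
No violation found at any node.
Result: Valid BST


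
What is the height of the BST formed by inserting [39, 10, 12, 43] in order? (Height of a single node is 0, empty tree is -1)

Insertion order: [39, 10, 12, 43]
Tree (level-order array): [39, 10, 43, None, 12]
Compute height bottom-up (empty subtree = -1):
  height(12) = 1 + max(-1, -1) = 0
  height(10) = 1 + max(-1, 0) = 1
  height(43) = 1 + max(-1, -1) = 0
  height(39) = 1 + max(1, 0) = 2
Height = 2


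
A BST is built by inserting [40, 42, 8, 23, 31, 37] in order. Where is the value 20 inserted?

Starting tree (level order): [40, 8, 42, None, 23, None, None, None, 31, None, 37]
Insertion path: 40 -> 8 -> 23
Result: insert 20 as left child of 23
Final tree (level order): [40, 8, 42, None, 23, None, None, 20, 31, None, None, None, 37]


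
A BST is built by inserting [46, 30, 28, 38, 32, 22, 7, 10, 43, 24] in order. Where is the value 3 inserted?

Starting tree (level order): [46, 30, None, 28, 38, 22, None, 32, 43, 7, 24, None, None, None, None, None, 10]
Insertion path: 46 -> 30 -> 28 -> 22 -> 7
Result: insert 3 as left child of 7
Final tree (level order): [46, 30, None, 28, 38, 22, None, 32, 43, 7, 24, None, None, None, None, 3, 10]


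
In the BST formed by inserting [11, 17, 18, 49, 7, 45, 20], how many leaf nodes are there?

Tree built from: [11, 17, 18, 49, 7, 45, 20]
Tree (level-order array): [11, 7, 17, None, None, None, 18, None, 49, 45, None, 20]
Rule: A leaf has 0 children.
Per-node child counts:
  node 11: 2 child(ren)
  node 7: 0 child(ren)
  node 17: 1 child(ren)
  node 18: 1 child(ren)
  node 49: 1 child(ren)
  node 45: 1 child(ren)
  node 20: 0 child(ren)
Matching nodes: [7, 20]
Count of leaf nodes: 2
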